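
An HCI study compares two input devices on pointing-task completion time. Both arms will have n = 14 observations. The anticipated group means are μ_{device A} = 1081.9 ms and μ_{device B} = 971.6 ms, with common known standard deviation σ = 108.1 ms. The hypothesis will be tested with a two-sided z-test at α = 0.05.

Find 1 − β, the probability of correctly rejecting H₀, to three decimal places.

Power ≈ 0.770

Standardized effect: d = |μ_{device A} − μ_{device B}| / σ = |1081.9 − 971.6| / 108.1 = 1.0204
Noncentrality parameter: λ = d·√(n/2) = 1.0204 × √(14/2) = 2.6996
Two-sided α = 0.05 → critical value z_{0.025} = 1.960.
Power = Φ(λ − 1.960) + Φ(−λ − 1.960) = Φ(0.740) + Φ(-4.660) = 0.7702 + 0.0000 = 0.7702.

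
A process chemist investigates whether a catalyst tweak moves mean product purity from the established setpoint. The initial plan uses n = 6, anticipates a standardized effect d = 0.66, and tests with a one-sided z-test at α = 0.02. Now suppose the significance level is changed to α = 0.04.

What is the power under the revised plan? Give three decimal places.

Power ≈ 0.447

δ = d·√n = 0.66 × √6 = 1.6167 (unchanged). New critical value: z_{0.04} = 1.751.
Revised power = P(Z > 1.751 − δ) = Φ(-0.134) = 0.4467.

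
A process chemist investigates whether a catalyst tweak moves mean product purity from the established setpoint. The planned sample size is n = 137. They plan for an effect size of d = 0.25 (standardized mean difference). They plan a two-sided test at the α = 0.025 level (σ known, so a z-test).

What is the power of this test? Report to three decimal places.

Noncentrality parameter: λ = d·√n = 0.25 × √137 = 2.9262
Two-sided α = 0.025 → critical value z_{0.0125} = 2.241.
Power = Φ(λ − 2.241) + Φ(−λ − 2.241) = Φ(0.685) + Φ(-5.168) = 0.7533 + 0.0000 = 0.7533.

Power ≈ 0.753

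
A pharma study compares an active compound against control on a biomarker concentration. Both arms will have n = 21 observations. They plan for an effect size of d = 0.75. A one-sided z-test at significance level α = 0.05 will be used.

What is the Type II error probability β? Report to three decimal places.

Noncentrality parameter: δ = d·√(n/2) = 0.75 × √(21/2) = 2.4303
Critical value for a one-sided test at α = 0.05: z_α = 1.645.
Power = P(Z > 1.645 − δ) = Φ(0.785) = 0.7839.
Type II error: β = 1 − power = 1 − 0.7839 = 0.2161.

β ≈ 0.216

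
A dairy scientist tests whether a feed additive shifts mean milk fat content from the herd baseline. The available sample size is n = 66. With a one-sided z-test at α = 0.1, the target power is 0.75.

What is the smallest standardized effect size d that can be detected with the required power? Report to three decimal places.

Required noncentrality: δ = z_{0.1} + z_{0.25} = 1.282 + 0.674 = 1.956.
δ = d·√n ⇒ d = δ/√n = 1.956/√66 = 0.2408.

d ≈ 0.241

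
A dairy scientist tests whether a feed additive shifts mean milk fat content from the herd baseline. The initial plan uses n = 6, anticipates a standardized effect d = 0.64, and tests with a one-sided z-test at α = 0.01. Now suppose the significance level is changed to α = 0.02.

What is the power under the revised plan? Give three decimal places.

δ = d·√n = 0.64 × √6 = 1.5677 (unchanged). New critical value: z_{0.02} = 2.054.
Revised power = Φ(δ − 2.054) = Φ(-0.486) = 0.3135.

Power ≈ 0.313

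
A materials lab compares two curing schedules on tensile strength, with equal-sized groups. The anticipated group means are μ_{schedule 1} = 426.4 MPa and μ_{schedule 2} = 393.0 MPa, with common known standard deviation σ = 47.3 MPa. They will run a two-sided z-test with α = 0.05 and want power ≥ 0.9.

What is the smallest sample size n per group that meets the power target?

n = 43 per group

Standardized effect: d = |μ_{schedule 1} − μ_{schedule 2}| / σ = |426.4 − 393.0| / 47.3 = 0.7061
Set Φ(δ − 1.960) = 0.9; then δ − 1.960 = Φ⁻¹(0.9) = 1.282, giving δ = 3.242.
(The Φ(−δ − z_{α/2}) term is vanishingly small for δ > 0 and is dropped in the standard sample-size formula.)
δ = d·√(n/2) ⇒ n = 2(δ/d)² = 2 × (3.242 / 0.7061)² = 42.15.
Round up to the next whole unit.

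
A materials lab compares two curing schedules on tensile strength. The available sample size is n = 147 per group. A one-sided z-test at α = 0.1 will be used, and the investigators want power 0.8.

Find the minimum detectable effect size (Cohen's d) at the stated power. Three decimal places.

d ≈ 0.248

Required noncentrality: δ = z_{0.1} + z_{0.20} = 1.282 + 0.842 = 2.123.
δ = d·√(n/2) ⇒ d = δ/√(n/2) = 2.123/√(147/2) = 0.2477.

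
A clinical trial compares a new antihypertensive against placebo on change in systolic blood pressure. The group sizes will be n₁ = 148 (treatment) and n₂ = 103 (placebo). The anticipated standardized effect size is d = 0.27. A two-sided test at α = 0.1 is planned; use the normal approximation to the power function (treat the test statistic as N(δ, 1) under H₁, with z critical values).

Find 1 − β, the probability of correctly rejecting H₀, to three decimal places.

Power ≈ 0.677

Noncentrality parameter: δ = d / √(1/n₁ + 1/n₂) = 0.27 / √(1/148 + 1/103) = 2.1041
Critical value for a two-sided test at α = 0.1: z_{α/2} = 1.645.
Power = Φ(δ − 1.645) + Φ(−δ − 1.645) = Φ(0.459) + Φ(-3.749) = 0.6770 + 0.0001 = 0.6771.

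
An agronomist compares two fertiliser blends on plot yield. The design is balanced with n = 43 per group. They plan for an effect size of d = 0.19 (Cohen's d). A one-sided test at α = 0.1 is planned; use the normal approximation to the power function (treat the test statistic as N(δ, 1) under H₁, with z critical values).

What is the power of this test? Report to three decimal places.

Power ≈ 0.344

Noncentrality parameter: λ = d·√(n/2) = 0.19 × √(43/2) = 0.8810
Critical value for a one-sided test at α = 0.1: z_α = 1.282.
Power = P(Z > 1.282 − λ) = Φ(-0.401) = 0.3444.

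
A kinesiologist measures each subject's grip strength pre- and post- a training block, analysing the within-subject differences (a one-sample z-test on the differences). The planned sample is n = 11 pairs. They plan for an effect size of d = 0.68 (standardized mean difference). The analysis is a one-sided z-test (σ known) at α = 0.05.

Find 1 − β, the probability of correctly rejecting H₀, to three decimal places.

Power ≈ 0.729

Noncentrality parameter: λ = d·√n = 0.68 × √11 = 2.2553
One-sided α = 0.05 → critical value z_{0.05} = 1.645.
Power = Φ(λ − 1.645) = Φ(0.610) = 0.7292.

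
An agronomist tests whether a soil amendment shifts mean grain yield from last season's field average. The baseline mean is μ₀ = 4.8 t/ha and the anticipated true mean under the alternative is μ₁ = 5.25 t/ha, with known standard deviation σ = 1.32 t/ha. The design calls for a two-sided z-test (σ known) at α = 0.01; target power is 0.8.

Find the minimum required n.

Standardized effect: d = |μ₁ − μ₀| / σ = |5.25 − 4.8| / 1.32 = 0.3409
Set Φ(δ − 2.576) = 0.8; then δ − 2.576 = Φ⁻¹(0.8) = 0.842, giving δ = 3.417.
(For δ > 0 the lower-tail rejection region contributes negligibly to power, so the one-term inversion is standard.)
δ = d·√n ⇒ n = (δ/d)² = (3.417 / 0.3409)² = 100.49.
Rounding up, n = 101.

n = 101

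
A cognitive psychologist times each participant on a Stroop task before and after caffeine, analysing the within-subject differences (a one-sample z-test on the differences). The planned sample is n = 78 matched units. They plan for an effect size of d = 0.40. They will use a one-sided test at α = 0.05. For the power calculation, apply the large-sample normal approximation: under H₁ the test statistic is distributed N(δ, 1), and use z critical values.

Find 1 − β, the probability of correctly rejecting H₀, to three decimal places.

Power ≈ 0.970

Noncentrality parameter: δ = d·√n = 0.40 × √78 = 3.5327
One-sided α = 0.05 → critical value z_{0.05} = 1.645.
Power = P(Z > 1.645 − δ) = Φ(1.888) = 0.9705.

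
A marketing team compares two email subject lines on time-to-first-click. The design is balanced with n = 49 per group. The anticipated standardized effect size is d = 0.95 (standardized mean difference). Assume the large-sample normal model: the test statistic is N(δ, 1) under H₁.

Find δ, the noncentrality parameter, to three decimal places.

The noncentrality parameter scales effect size by the design's sample-size factor: δ = d·√(n/2) = 0.95 × √(49/2) = 4.7023

δ ≈ 4.702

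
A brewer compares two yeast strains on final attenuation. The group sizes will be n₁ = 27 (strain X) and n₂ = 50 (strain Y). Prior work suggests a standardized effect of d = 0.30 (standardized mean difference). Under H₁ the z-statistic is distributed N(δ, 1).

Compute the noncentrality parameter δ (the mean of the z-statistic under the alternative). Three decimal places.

δ = d / √(1/n₁ + 1/n₂) = 0.30 / √(1/27 + 1/50) = 1.2562

δ ≈ 1.256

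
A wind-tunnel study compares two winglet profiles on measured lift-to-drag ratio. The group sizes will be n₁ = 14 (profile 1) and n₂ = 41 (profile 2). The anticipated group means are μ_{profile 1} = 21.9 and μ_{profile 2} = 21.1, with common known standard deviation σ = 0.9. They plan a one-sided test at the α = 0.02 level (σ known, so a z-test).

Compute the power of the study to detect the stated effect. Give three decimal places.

Power ≈ 0.793

Standardized effect: d = |μ_{profile 1} − μ_{profile 2}| / σ = |21.9 − 21.1| / 0.9 = 0.8889
Noncentrality parameter: δ = d / √(1/n₁ + 1/n₂) = 0.8889 / √(1/14 + 1/41) = 2.8716
Critical value for a one-sided test at α = 0.02: z_α = 2.054.
Power = P(Z > 2.054 − δ) = Φ(0.818) = 0.7933.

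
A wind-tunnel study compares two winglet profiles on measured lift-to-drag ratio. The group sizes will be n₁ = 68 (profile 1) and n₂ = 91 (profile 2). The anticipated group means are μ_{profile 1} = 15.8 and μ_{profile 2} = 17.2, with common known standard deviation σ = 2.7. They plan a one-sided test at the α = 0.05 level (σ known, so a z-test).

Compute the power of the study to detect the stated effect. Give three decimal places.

Standardized effect: d = |μ_{profile 1} − μ_{profile 2}| / σ = |15.8 − 17.2| / 2.7 = 0.5185
Noncentrality parameter: δ = d / √(1/n₁ + 1/n₂) = 0.5185 / √(1/68 + 1/91) = 3.2348
One-sided α = 0.05 → critical value z_{0.05} = 1.645.
Power = Φ(δ − 1.645) = Φ(1.590) = 0.9441.

Power ≈ 0.944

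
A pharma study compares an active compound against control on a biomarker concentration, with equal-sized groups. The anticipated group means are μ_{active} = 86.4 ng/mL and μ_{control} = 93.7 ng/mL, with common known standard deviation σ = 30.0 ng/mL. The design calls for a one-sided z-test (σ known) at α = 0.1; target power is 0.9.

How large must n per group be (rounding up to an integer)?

n = 222 per group

Standardized effect: d = |μ_{active} − μ_{control}| / σ = |86.4 − 93.7| / 30.0 = 0.2433
For power 0.9 need Φ(δ − z_{0.1}) = 0.9, so δ = z_{0.1} + z_{0.10} = 1.282 + 1.282 = 2.563.
δ = d·√(n/2) ⇒ n = 2(δ/d)² = 2 × (2.563 / 0.2433)² = 221.90.
Rounding up, n = 222 per group.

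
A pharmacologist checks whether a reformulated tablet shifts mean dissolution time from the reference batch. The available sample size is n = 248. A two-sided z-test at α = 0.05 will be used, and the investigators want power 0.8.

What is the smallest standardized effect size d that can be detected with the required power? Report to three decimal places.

d ≈ 0.178

Required noncentrality: δ = z_{0.025} + z_{0.20} = 1.960 + 0.842 = 2.802.
(Lower-tail contribution to power is negligible for δ > 0.)
δ = d·√n ⇒ d = δ/√n = 2.802/√248 = 0.1779.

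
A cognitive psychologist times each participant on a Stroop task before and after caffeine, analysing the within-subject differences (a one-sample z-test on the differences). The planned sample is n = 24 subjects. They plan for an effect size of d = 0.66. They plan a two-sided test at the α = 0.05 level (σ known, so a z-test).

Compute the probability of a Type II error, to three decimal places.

β ≈ 0.101

Noncentrality parameter: δ = d·√n = 0.66 × √24 = 3.2333
Two-sided α = 0.05 → critical value z_{0.025} = 1.960.
Power = Φ(δ − 1.960) + Φ(−δ − 1.960) = Φ(1.273) + Φ(-5.193) = 0.8986 + 0.0000 = 0.8986.
Type II error: β = 1 − power = 1 − 0.8986 = 0.1014.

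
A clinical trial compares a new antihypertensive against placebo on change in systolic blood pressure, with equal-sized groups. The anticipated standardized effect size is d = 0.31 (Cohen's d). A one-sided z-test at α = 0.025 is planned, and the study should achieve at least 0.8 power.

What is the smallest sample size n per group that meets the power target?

For power 0.8 need Φ(δ − z_{0.025}) = 0.8, so δ = z_{0.025} + z_{0.20} = 1.960 + 0.842 = 2.802.
δ = d·√(n/2) ⇒ n = 2(δ/d)² = 2 × (2.802 / 0.31)² = 163.35.
Round up to the next whole unit.

n = 164 per group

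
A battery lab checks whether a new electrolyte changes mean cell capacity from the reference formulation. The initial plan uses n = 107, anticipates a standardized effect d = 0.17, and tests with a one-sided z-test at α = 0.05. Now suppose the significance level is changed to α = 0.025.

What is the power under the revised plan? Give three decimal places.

δ = d·√n = 0.17 × √107 = 1.7585 (unchanged). New critical value: z_{0.025} = 1.960.
Revised power = P(Z > 1.960 − δ) = Φ(-0.201) = 0.4202.

Power ≈ 0.420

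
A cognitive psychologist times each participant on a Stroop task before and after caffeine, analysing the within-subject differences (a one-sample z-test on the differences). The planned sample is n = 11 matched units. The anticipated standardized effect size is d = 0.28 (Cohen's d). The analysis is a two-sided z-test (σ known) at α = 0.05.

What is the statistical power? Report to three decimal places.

Power ≈ 0.153

Noncentrality parameter: δ = d·√n = 0.28 × √11 = 0.9287
Critical value for a two-sided test at α = 0.05: z_{α/2} = 1.960.
Power = Φ(δ − 1.960) + Φ(−δ − 1.960) = Φ(-1.031) + Φ(-2.889) = 0.1512 + 0.0019 = 0.1531.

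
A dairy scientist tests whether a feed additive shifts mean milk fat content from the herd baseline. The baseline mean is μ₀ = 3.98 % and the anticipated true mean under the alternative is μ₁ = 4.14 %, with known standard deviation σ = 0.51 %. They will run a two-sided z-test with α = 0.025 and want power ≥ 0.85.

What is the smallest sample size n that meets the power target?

Standardized effect: d = |μ₁ − μ₀| / σ = |4.14 − 3.98| / 0.51 = 0.3137
Set Φ(δ − 2.241) = 0.85; then δ − 2.241 = Φ⁻¹(0.85) = 1.036, giving δ = 3.278.
(Ignoring the negligible lower-tail rejection probability gives the usual closed-form inversion.)
δ = d·√n ⇒ n = (δ/d)² = (3.278 / 0.3137)² = 109.16.
Round up to the next whole unit.

n = 110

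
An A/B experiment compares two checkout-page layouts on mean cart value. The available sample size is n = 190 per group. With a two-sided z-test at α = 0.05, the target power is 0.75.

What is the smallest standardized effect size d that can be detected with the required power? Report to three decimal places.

d ≈ 0.270

Need Φ(δ − 1.960) = 0.75, so δ = 1.960 + 0.674 = 2.634.
(The second rejection-region term Φ(−δ − z_{α/2}) is negligible and dropped.)
δ = d·√(n/2) ⇒ d = δ/√(n/2) = 2.634/√(190/2) = 0.2703.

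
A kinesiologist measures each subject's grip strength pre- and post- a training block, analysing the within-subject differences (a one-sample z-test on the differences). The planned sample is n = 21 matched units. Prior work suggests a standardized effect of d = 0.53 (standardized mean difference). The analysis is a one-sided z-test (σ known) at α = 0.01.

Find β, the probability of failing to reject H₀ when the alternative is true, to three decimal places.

Noncentrality parameter: δ = d·√n = 0.53 × √21 = 2.4288
Critical value for a one-sided test at α = 0.01: z_α = 2.326.
Power = Φ(δ − 2.326) = Φ(0.102) = 0.5408.
Type II error: β = 1 − power = 1 − 0.5408 = 0.4592.

β ≈ 0.459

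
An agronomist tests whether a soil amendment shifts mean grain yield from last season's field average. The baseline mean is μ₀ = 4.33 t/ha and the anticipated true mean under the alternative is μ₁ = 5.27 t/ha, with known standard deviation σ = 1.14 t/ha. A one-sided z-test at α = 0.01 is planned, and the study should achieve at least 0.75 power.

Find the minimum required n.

Standardized effect: d = |μ₁ − μ₀| / σ = |5.27 − 4.33| / 1.14 = 0.8246
Set Φ(δ − 2.326) = 0.75; then δ − 2.326 = Φ⁻¹(0.75) = 0.674, giving δ = 3.001.
δ = d·√n ⇒ n = (δ/d)² = (3.001 / 0.8246)² = 13.24.
Round up to the next whole unit.

n = 14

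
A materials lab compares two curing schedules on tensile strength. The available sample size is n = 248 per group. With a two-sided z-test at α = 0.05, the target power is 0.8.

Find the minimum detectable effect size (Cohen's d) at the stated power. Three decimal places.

d ≈ 0.252

Need Φ(δ − 1.960) = 0.8, so δ = 1.960 + 0.842 = 2.802.
(Lower-tail contribution to power is negligible for δ > 0.)
δ = d·√(n/2) ⇒ d = δ/√(n/2) = 2.802/√(248/2) = 0.2516.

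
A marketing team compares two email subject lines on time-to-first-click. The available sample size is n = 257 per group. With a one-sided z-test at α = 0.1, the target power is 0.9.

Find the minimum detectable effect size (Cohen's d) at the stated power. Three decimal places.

Required noncentrality: δ = z_{0.1} + z_{0.10} = 1.282 + 1.282 = 2.563.
δ = d·√(n/2) ⇒ d = δ/√(n/2) = 2.563/√(257/2) = 0.2261.

d ≈ 0.226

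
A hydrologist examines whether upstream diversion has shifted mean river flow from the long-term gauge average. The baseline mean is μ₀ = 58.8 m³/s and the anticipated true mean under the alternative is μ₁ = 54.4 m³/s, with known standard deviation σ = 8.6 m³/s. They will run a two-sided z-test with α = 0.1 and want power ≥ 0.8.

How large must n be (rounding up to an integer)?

n = 24

Standardized effect: d = |μ₁ − μ₀| / σ = |54.4 − 58.8| / 8.6 = 0.5116
Set Φ(δ − 1.645) = 0.8; then δ − 1.645 = Φ⁻¹(0.8) = 0.842, giving δ = 2.486.
(For δ > 0 the lower-tail rejection region contributes negligibly to power, so the one-term inversion is standard.)
δ = d·√n ⇒ n = (δ/d)² = (2.486 / 0.5116)² = 23.62.
Rounding up, n = 24.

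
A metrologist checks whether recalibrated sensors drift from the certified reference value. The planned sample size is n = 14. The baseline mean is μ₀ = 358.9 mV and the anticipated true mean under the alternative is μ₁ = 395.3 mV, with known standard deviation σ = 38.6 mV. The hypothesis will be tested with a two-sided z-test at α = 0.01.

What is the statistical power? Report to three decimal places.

Power ≈ 0.830

Standardized effect: d = |μ₁ − μ₀| / σ = |395.3 − 358.9| / 38.6 = 0.9430
Noncentrality parameter: δ = d·√n = 0.9430 × √14 = 3.5284
Two-sided α = 0.01 → critical value z_{0.005} = 2.576.
Power = Φ(δ − 2.576) + Φ(−δ − 2.576) = Φ(0.953) + Φ(-6.104) = 0.8296 + 0.0000 = 0.8296.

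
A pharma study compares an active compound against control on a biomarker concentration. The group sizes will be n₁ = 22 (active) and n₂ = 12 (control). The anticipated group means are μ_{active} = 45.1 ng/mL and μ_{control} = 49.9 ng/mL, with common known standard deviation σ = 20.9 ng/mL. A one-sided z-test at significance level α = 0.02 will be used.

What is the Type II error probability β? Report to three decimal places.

β ≈ 0.921

Standardized effect: d = |μ_{active} − μ_{control}| / σ = |45.1 − 49.9| / 20.9 = 0.2297
Noncentrality parameter: δ = d / √(1/n₁ + 1/n₂) = 0.2297 / √(1/22 + 1/12) = 0.6400
Critical value for a one-sided test at α = 0.02: z_α = 2.054.
Power = Φ(δ − 2.054) = Φ(-1.414) = 0.0787.
Type II error: β = 1 − power = 1 − 0.0787 = 0.9213.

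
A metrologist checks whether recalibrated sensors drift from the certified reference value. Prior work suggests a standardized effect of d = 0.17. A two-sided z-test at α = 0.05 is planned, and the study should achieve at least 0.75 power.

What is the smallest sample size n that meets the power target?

n = 241

Set Φ(δ − 1.960) = 0.75; then δ − 1.960 = Φ⁻¹(0.75) = 0.674, giving δ = 2.634.
(Ignoring the negligible lower-tail rejection probability gives the usual closed-form inversion.)
δ = d·√n ⇒ n = (δ/d)² = (2.634 / 0.17)² = 240.15.
Round up to the next whole unit.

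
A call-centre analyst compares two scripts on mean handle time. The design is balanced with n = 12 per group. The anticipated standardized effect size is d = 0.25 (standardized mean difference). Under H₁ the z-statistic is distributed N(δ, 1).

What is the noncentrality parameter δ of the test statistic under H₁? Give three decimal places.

The noncentrality parameter scales effect size by the design's sample-size factor: δ = d·√(n/2) = 0.25 × √(12/2) = 0.6124

δ ≈ 0.612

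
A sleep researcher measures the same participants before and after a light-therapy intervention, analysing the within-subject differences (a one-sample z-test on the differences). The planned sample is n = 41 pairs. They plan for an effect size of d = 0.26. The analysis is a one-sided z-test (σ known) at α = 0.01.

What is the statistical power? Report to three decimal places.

Power ≈ 0.254

Noncentrality parameter: δ = d·√n = 0.26 × √41 = 1.6648
One-sided α = 0.01 → critical value z_{0.01} = 2.326.
Power = P(Z > 2.326 − δ) = Φ(-0.662) = 0.2541.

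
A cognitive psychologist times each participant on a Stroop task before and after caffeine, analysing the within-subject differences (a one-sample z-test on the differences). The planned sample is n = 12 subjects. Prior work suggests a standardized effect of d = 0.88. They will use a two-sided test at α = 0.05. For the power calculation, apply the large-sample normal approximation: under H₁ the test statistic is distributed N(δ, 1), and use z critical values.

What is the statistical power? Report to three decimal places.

Power ≈ 0.862

Noncentrality parameter: δ = d·√n = 0.88 × √12 = 3.0484
Two-sided α = 0.05 → critical value z_{0.025} = 1.960.
Power = Φ(δ − 1.960) + Φ(−δ − 1.960) = Φ(1.088) + Φ(-5.008) = 0.8618 + 0.0000 = 0.8618.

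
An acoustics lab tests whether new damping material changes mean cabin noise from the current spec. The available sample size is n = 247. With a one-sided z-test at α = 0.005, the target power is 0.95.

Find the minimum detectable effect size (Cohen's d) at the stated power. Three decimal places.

d ≈ 0.269

Required noncentrality: δ = z_{0.005} + z_{0.05} = 2.576 + 1.645 = 4.221.
δ = d·√n ⇒ d = δ/√n = 4.221/√247 = 0.2686.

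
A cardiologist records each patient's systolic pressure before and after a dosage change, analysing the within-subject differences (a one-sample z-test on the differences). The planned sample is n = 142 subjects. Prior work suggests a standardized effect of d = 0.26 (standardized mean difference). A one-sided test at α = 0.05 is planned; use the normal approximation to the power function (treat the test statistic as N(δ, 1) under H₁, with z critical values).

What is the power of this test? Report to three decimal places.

Noncentrality parameter: δ = d·√n = 0.26 × √142 = 3.0983
One-sided α = 0.05 → critical value z_{0.05} = 1.645.
Power = P(Z > 1.645 − δ) = Φ(1.453) = 0.9269.

Power ≈ 0.927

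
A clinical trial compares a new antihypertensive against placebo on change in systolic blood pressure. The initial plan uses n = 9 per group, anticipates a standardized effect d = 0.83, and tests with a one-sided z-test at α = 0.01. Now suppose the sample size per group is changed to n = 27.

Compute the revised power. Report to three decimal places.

With n = 27 per group: δ = d·√(n/2) = 0.83 × √(27/2) = 3.0496. Critical value z_{0.01} = 2.326.
Revised power = P(Z > 2.326 − δ) = Φ(0.723) = 0.7652.

Power ≈ 0.765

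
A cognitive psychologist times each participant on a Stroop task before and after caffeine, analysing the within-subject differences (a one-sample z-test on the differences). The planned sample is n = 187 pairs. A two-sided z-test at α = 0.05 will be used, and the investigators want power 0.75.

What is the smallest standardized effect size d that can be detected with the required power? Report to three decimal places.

d ≈ 0.193

Required noncentrality: δ = z_{0.025} + z_{0.25} = 1.960 + 0.674 = 2.634.
(The second rejection-region term Φ(−δ − z_{α/2}) is negligible and dropped.)
δ = d·√n ⇒ d = δ/√n = 2.634/√187 = 0.1927.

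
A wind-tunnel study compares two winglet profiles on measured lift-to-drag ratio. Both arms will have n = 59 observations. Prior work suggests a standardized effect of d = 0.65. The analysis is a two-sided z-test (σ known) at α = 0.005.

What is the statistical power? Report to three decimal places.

Noncentrality parameter: δ = d·√(n/2) = 0.65 × √(59/2) = 3.5304
Critical value for a two-sided test at α = 0.005: z_{α/2} = 2.807.
Power = Φ(δ − 2.807) + Φ(−δ − 2.807) = Φ(0.723) + Φ(-6.337) = 0.7653 + 0.0000 = 0.7653.

Power ≈ 0.765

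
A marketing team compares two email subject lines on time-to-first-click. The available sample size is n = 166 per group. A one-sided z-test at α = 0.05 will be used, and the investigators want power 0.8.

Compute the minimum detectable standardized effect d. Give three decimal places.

Required noncentrality: δ = z_{0.05} + z_{0.20} = 1.645 + 0.842 = 2.486.
δ = d·√(n/2) ⇒ d = δ/√(n/2) = 2.486/√(166/2) = 0.2729.

d ≈ 0.273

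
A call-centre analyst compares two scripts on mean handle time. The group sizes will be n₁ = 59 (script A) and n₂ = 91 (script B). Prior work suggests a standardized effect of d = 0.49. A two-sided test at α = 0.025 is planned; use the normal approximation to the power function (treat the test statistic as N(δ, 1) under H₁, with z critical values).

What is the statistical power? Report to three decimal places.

Noncentrality parameter: δ = d / √(1/n₁ + 1/n₂) = 0.49 / √(1/59 + 1/91) = 2.9315
Two-sided α = 0.025 → critical value z_{0.0125} = 2.241.
Power = Φ(δ − 2.241) + Φ(−δ − 2.241) = Φ(0.690) + Φ(-5.173) = 0.7549 + 0.0000 = 0.7549.

Power ≈ 0.755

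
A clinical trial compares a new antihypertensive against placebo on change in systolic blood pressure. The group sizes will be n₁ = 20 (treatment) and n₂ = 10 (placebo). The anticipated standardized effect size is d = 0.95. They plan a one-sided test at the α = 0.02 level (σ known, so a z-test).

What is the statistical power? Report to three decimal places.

Noncentrality parameter: λ = d / √(1/n₁ + 1/n₂) = 0.95 / √(1/20 + 1/10) = 2.4529
One-sided α = 0.02 → critical value z_{0.02} = 2.054.
Power = Φ(λ − 2.054) = Φ(0.399) = 0.6551.

Power ≈ 0.655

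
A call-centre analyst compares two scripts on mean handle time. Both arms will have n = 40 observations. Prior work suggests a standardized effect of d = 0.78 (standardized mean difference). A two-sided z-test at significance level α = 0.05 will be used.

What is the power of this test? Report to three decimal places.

Noncentrality parameter: δ = d·√(n/2) = 0.78 × √(40/2) = 3.4883
Two-sided α = 0.05 → critical value z_{0.025} = 1.960.
Power = Φ(δ − 1.960) + Φ(−δ − 1.960) = Φ(1.528) + Φ(-5.448) = 0.9368 + 0.0000 = 0.9368.

Power ≈ 0.937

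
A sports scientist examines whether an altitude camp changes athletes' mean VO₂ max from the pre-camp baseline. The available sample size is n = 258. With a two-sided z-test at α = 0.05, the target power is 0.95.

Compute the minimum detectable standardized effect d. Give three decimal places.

d ≈ 0.224

Need Φ(δ − 1.960) = 0.95, so δ = 1.960 + 1.645 = 3.605.
(Lower-tail contribution to power is negligible for δ > 0.)
δ = d·√n ⇒ d = δ/√n = 3.605/√258 = 0.2244.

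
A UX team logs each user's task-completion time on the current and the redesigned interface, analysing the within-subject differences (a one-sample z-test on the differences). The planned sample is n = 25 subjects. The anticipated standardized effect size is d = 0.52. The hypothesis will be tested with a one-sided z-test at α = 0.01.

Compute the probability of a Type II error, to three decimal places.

β ≈ 0.392

Noncentrality parameter: λ = d·√n = 0.52 × √25 = 2.6000
One-sided α = 0.01 → critical value z_{0.01} = 2.326.
Power = P(Z > 2.326 − λ) = Φ(0.274) = 0.6078.
Type II error: β = 1 − power = 1 − 0.6078 = 0.3922.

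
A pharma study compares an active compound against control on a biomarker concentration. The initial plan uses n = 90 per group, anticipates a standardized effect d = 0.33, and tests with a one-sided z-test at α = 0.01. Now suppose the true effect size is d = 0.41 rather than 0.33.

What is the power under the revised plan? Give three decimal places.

Power ≈ 0.664

With d = 0.41: δ = d·√(n/2) = 0.41 × √(90/2) = 2.7504. Critical value z_{0.01} = 2.326.
Revised power = Φ(δ − 2.326) = Φ(0.424) = 0.6642.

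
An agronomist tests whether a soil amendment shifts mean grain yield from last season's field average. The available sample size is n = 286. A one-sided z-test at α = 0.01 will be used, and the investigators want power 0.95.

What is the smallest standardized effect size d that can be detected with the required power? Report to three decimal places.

d ≈ 0.235

Required noncentrality: δ = z_{0.01} + z_{0.05} = 2.326 + 1.645 = 3.971.
δ = d·√n ⇒ d = δ/√n = 3.971/√286 = 0.2348.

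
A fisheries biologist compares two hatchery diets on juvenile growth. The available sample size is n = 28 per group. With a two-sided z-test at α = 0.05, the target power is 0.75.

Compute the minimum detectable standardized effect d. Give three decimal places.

d ≈ 0.704

Required noncentrality: δ = z_{0.025} + z_{0.25} = 1.960 + 0.674 = 2.634.
(Lower-tail contribution to power is negligible for δ > 0.)
δ = d·√(n/2) ⇒ d = δ/√(n/2) = 2.634/√(28/2) = 0.7041.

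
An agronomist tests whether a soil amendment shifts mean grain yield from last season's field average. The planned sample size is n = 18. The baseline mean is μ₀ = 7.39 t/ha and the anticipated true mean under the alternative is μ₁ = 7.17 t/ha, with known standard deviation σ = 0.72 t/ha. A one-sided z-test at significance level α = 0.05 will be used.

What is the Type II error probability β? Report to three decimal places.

Standardized effect: d = |μ₁ − μ₀| / σ = |7.17 − 7.39| / 0.72 = 0.3056
Noncentrality parameter: δ = d·√n = 0.3056 × √18 = 1.2964
One-sided α = 0.05 → critical value z_{0.05} = 1.645.
Power = Φ(δ − 1.645) = Φ(-0.348) = 0.3637.
Type II error: β = 1 − power = 1 − 0.3637 = 0.6363.

β ≈ 0.636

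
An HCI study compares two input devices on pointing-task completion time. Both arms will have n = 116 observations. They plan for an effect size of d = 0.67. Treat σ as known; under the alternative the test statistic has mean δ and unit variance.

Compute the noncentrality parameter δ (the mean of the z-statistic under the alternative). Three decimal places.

δ ≈ 5.103

δ = d·√(n/2) = 0.67 × √(116/2) = 5.1026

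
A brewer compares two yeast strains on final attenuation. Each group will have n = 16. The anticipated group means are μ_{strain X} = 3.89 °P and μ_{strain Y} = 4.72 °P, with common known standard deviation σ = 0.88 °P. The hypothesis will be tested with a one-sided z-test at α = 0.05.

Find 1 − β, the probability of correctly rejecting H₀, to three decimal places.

Standardized effect: d = |μ_{strain X} − μ_{strain Y}| / σ = |3.89 − 4.72| / 0.88 = 0.9432
Noncentrality parameter: δ = d·√(n/2) = 0.9432 × √(16/2) = 2.6677
Critical value for a one-sided test at α = 0.05: z_α = 1.645.
Power = P(Z > 1.645 − δ) = Φ(1.023) = 0.8468.

Power ≈ 0.847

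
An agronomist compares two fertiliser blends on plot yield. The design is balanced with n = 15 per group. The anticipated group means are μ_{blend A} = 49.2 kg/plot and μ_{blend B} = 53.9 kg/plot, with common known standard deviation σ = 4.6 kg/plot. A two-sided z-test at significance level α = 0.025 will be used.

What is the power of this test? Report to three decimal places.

Standardized effect: d = |μ_{blend A} − μ_{blend B}| / σ = |49.2 − 53.9| / 4.6 = 1.0217
Noncentrality parameter: δ = d·√(n/2) = 1.0217 × √(15/2) = 2.7981
Critical value for a two-sided test at α = 0.025: z_{α/2} = 2.241.
Power = Φ(δ − 2.241) + Φ(−δ − 2.241) = Φ(0.557) + Φ(-5.040) = 0.7111 + 0.0000 = 0.7111.

Power ≈ 0.711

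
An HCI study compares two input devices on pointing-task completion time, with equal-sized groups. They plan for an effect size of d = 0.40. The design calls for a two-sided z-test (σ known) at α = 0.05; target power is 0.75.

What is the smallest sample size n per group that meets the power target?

n = 87 per group

Set Φ(δ − 1.960) = 0.75; then δ − 1.960 = Φ⁻¹(0.75) = 0.674, giving δ = 2.634.
(For δ > 0 the lower-tail rejection region contributes negligibly to power, so the one-term inversion is standard.)
δ = d·√(n/2) ⇒ n = 2(δ/d)² = 2 × (2.634 / 0.40)² = 86.75.
Rounding up, n = 87 per group.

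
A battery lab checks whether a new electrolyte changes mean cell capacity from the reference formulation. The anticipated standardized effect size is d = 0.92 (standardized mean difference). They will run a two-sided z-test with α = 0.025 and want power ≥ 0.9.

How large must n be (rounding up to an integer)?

For power 0.9 need Φ(δ − z_{0.0125}) = 0.9, so δ = z_{0.0125} + z_{0.10} = 2.241 + 1.282 = 3.523.
(For δ > 0 the lower-tail rejection region contributes negligibly to power, so the one-term inversion is standard.)
δ = d·√n ⇒ n = (δ/d)² = (3.523 / 0.92)² = 14.66.
Rounding up, n = 15.

n = 15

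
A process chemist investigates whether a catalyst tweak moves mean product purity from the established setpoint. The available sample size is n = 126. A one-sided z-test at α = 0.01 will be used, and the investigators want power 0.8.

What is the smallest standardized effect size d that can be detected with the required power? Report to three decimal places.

d ≈ 0.282

Required noncentrality: δ = z_{0.01} + z_{0.20} = 2.326 + 0.842 = 3.168.
δ = d·√n ⇒ d = δ/√n = 3.168/√126 = 0.2822.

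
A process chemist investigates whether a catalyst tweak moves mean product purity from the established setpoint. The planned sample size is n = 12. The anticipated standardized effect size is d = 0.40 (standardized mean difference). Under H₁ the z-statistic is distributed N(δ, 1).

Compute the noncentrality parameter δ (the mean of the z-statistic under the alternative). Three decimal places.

δ ≈ 1.386

The noncentrality parameter scales effect size by the design's sample-size factor: δ = d·√n = 0.40 × √12 = 1.3856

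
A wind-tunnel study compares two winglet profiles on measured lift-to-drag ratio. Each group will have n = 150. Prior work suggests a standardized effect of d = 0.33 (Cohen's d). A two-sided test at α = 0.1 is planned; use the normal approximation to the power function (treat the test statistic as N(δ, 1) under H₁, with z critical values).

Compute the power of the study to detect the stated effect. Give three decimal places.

Power ≈ 0.887

Noncentrality parameter: δ = d·√(n/2) = 0.33 × √(150/2) = 2.8579
Critical value for a two-sided test at α = 0.1: z_{α/2} = 1.645.
Power = Φ(δ − 1.645) + Φ(−δ − 1.645) = Φ(1.213) + Φ(-4.503) = 0.8874 + 0.0000 = 0.8874.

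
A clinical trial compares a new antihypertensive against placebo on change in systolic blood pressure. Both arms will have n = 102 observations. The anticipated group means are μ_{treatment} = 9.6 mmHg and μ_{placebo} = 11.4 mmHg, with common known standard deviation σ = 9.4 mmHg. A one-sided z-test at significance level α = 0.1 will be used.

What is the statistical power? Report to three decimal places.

Power ≈ 0.534

Standardized effect: d = |μ_{treatment} − μ_{placebo}| / σ = |9.6 − 11.4| / 9.4 = 0.1915
Noncentrality parameter: δ = d·√(n/2) = 0.1915 × √(102/2) = 1.3675
One-sided α = 0.1 → critical value z_{0.1} = 1.282.
Power = Φ(δ − 1.282) = Φ(0.086) = 0.5342.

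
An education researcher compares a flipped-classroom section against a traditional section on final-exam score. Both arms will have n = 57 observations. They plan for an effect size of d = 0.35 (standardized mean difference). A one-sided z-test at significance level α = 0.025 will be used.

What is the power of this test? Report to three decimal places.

Power ≈ 0.464

Noncentrality parameter: δ = d·√(n/2) = 0.35 × √(57/2) = 1.8685
Critical value for a one-sided test at α = 0.025: z_α = 1.960.
Power = P(Z > 1.960 − δ) = Φ(-0.091) = 0.4636.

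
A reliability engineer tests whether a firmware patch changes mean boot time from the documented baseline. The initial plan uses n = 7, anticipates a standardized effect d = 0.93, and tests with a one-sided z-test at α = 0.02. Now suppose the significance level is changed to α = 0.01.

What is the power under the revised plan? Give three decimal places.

δ = d·√n = 0.93 × √7 = 2.4605 (unchanged). New critical value: z_{0.01} = 2.326.
Revised power = P(Z > 2.326 − δ) = Φ(0.134) = 0.5534.

Power ≈ 0.553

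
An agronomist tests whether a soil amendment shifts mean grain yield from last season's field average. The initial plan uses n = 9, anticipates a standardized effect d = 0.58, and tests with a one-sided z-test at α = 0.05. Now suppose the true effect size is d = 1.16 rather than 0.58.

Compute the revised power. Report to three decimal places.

Power ≈ 0.967

With d = 1.16: δ = d·√n = 1.16 × √9 = 3.4800. Critical value z_{0.05} = 1.645.
Revised power = P(Z > 1.645 − δ) = Φ(1.835) = 0.9668.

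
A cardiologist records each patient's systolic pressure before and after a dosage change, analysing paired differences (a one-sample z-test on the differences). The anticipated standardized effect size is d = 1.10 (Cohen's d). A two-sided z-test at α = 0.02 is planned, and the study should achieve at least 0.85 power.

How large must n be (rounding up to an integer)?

n = 10

For power 0.85 need Φ(δ − z_{0.01}) = 0.85, so δ = z_{0.01} + z_{0.15} = 2.326 + 1.036 = 3.363.
(For δ > 0 the lower-tail rejection region contributes negligibly to power, so the one-term inversion is standard.)
δ = d·√n ⇒ n = (δ/d)² = (3.363 / 1.10)² = 9.35.
Rounding up, n = 10.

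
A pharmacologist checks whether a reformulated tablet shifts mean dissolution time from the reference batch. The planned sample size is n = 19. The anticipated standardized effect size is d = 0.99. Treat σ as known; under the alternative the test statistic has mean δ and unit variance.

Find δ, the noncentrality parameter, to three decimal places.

The noncentrality parameter scales effect size by the design's sample-size factor: δ = d·√n = 0.99 × √19 = 4.3153

δ ≈ 4.315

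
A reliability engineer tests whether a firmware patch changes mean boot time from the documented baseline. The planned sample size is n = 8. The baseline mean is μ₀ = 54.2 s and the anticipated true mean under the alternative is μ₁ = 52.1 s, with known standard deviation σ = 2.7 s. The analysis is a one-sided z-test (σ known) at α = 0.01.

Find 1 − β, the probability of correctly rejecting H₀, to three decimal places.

Standardized effect: d = |μ₁ − μ₀| / σ = |52.1 − 54.2| / 2.7 = 0.7778
Noncentrality parameter: λ = d·√n = 0.7778 × √8 = 2.1999
One-sided α = 0.01 → critical value z_{0.01} = 2.326.
Power = P(Z > 2.326 − λ) = Φ(-0.126) = 0.4497.

Power ≈ 0.450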